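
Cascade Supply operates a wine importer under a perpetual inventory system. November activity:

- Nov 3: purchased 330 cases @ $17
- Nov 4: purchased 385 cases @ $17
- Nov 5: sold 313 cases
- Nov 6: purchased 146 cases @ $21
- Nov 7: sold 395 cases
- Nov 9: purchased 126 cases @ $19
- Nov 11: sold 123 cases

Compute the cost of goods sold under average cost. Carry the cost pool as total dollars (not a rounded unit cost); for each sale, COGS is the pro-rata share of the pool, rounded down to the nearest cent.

After Nov 3: 330 on hand, pool $5,610.00 (≈ $17.0000 each)
After Nov 4: 715 on hand, pool $12,155.00 (≈ $17.0000 each)
Nov 5, sell 313: 313/715 × $12,155.00 → $5,321.00
After Nov 6: 548 on hand, pool $9,900.00 (≈ $18.0657 each)
Nov 7, sell 395: 395/548 × $9,900.00 → $7,135.94
After Nov 9: 279 on hand, pool $5,158.06 (≈ $18.4877 each)
Nov 11, sell 123: 123/279 × $5,158.06 → $2,273.98
Total COGS = $5,321.00 + $7,135.94 + $2,273.98 = $14,730.92
Ending inventory (cost pool remaining) = $2,884.08

COGS = $14,730.92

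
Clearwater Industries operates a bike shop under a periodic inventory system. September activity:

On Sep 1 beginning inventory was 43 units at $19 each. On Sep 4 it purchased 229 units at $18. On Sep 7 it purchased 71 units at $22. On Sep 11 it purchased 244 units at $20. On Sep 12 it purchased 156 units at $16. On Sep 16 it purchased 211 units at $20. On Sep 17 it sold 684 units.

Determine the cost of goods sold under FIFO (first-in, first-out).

Sep 17, 684 sold [FIFO — oldest first]: 43 @ $19 + 229 @ $18 + 71 @ $22 + 244 @ $20 + 97 @ $16 = $12,933
Ending inventory: 59 @ $16 + 211 @ $20 = $5,164

COGS = $12,933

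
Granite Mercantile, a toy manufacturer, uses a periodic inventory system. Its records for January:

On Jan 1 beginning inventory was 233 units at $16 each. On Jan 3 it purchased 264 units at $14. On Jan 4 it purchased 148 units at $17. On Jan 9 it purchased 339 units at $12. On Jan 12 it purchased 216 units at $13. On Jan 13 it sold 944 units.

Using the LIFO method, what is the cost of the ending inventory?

Ending inventory = $4,050

Jan 13, 944 sold [LIFO — newest first]: 216 @ $13 + 339 @ $12 + 148 @ $17 + 241 @ $14 = $12,766
Ending inventory: 233 @ $16 + 23 @ $14 = $4,050
Check: goods available $16,816 = COGS $12,766 + ending $4,050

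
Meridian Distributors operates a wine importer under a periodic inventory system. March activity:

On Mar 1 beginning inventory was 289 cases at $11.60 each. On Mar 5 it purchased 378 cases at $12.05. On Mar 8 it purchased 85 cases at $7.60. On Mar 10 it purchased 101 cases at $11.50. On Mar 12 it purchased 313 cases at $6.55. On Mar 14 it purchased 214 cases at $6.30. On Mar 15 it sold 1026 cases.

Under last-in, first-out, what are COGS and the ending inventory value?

COGS = $8,977.50; ending inventory = $4,135.65

Mar 15, 1026 sold [LIFO — newest first]: 214 @ $6.30 + 313 @ $6.55 + 101 @ $11.50 + 85 @ $7.60 + 313 @ $12.05 = $8,977.50
Ending inventory: 289 @ $11.60 + 65 @ $12.05 = $4,135.65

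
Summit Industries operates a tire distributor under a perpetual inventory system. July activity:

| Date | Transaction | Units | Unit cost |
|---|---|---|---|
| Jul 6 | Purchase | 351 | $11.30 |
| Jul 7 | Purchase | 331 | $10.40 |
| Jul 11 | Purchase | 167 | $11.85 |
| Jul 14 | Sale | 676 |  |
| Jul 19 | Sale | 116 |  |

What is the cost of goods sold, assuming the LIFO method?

COGS = $8,743.55

Jul 14, 676 sold [LIFO — newest first]: 167 @ $11.85 + 331 @ $10.40 + 178 @ $11.30 = $7,432.75
Jul 19, 116 sold [LIFO — newest first]: 116 @ $11.30 = $1,310.80
Total COGS = $7,432.75 + $1,310.80 = $8,743.55
Ending inventory: 57 @ $11.30 = $644.10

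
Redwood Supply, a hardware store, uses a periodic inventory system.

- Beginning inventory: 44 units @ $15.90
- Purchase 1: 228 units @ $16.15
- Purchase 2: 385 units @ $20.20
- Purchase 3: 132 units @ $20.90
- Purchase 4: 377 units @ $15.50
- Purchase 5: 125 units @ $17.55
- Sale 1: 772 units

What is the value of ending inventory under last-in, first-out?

Ending inventory = $9,371.20

Sale 1 (772) [LIFO — newest first]: 125 @ $17.55 + 377 @ $15.50 + 132 @ $20.90 + 138 @ $20.20 = $13,583.65
Ending inventory: 44 @ $15.90 + 228 @ $16.15 + 247 @ $20.20 = $9,371.20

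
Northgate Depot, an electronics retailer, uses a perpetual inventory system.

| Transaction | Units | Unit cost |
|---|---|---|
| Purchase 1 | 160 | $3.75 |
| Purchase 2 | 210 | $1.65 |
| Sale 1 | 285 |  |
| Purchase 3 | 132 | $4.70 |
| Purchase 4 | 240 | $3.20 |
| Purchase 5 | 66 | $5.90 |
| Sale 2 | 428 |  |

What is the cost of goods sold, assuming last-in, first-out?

Sale 1 (285) [LIFO — newest first]: 210 @ $1.65 + 75 @ $3.75 = $627.75
Sale 2 (428) [LIFO — newest first]: 66 @ $5.90 + 240 @ $3.20 + 122 @ $4.70 = $1,730.80
Total COGS = $627.75 + $1,730.80 = $2,358.55
Ending inventory: 85 @ $3.75 + 10 @ $4.70 = $365.75
Check: goods available $2,724.30 = COGS $2,358.55 + ending $365.75

COGS = $2,358.55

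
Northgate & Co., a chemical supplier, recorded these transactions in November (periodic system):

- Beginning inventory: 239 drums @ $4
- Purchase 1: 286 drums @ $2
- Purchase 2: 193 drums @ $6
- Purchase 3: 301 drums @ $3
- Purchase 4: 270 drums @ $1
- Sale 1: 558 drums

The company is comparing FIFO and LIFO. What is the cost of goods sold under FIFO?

FIFO COGS: 239 @ $4 + 286 @ $2 + 33 @ $6 = $1,726
LIFO COGS: 270 @ $1 + 288 @ $3 = $1,134

COGS = $1,726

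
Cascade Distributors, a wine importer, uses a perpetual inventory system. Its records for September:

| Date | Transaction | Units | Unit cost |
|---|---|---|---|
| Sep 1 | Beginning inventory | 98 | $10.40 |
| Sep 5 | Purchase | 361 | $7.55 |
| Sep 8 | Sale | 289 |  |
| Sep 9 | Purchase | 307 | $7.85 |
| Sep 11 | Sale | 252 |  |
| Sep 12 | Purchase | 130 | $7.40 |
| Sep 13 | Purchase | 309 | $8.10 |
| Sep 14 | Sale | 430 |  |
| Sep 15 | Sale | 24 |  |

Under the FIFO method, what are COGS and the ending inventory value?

Sep 8, 289 sold [FIFO — oldest first]: 98 @ $10.40 + 191 @ $7.55 = $2,461.25
Sep 11, 252 sold [FIFO — oldest first]: 170 @ $7.55 + 82 @ $7.85 = $1,927.20
Sep 14, 430 sold [FIFO — oldest first]: 225 @ $7.85 + 130 @ $7.40 + 75 @ $8.10 = $3,335.75
Sep 15, 24 sold [FIFO — oldest first]: 24 @ $8.10 = $194.40
Total COGS = $2,461.25 + $1,927.20 + $3,335.75 + $194.40 = $7,918.60
Ending inventory: 210 @ $8.10 = $1,701.00

COGS = $7,918.60; ending inventory = $1,701.00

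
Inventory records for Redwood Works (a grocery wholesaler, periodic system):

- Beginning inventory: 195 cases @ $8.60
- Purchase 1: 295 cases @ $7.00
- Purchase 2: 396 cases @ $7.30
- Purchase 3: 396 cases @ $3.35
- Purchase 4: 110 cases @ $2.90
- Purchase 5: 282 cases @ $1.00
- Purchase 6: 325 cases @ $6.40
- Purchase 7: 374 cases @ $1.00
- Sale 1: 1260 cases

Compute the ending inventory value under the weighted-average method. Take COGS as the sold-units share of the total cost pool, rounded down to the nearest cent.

Sale 1, sell 1260: 1260/2373 × $11,014.40 → $5,848.35
Ending inventory (cost pool remaining) = $5,166.05

Ending inventory = $5,166.05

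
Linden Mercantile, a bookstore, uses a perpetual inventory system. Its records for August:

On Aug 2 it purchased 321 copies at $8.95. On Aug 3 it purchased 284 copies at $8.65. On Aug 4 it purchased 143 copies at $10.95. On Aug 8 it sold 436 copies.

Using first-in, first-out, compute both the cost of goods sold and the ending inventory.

Aug 8, 436 sold [FIFO — oldest first]: 321 @ $8.95 + 115 @ $8.65 = $3,867.70
Ending inventory: 169 @ $8.65 + 143 @ $10.95 = $3,027.70

COGS = $3,867.70; ending inventory = $3,027.70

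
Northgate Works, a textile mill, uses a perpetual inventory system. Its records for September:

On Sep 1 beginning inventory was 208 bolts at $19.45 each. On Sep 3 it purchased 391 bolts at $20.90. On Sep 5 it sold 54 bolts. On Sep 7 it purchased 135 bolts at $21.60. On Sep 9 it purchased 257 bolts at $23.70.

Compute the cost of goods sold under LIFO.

Sep 5, 54 sold [LIFO — newest first]: 54 @ $20.90 = $1,128.60
Ending inventory: 208 @ $19.45 + 337 @ $20.90 + 135 @ $21.60 + 257 @ $23.70 = $20,095.80
Check: goods available $21,224.40 = COGS $1,128.60 + ending $20,095.80

COGS = $1,128.60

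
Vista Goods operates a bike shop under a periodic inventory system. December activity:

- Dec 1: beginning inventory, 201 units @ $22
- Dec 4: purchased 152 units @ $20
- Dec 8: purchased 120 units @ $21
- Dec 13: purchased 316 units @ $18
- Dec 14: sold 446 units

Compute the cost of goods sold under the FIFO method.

COGS = $9,415

Dec 14, 446 sold [FIFO — oldest first]: 201 @ $22 + 152 @ $20 + 93 @ $21 = $9,415
Ending inventory: 27 @ $21 + 316 @ $18 = $6,255
Check: goods available $15,670 = COGS $9,415 + ending $6,255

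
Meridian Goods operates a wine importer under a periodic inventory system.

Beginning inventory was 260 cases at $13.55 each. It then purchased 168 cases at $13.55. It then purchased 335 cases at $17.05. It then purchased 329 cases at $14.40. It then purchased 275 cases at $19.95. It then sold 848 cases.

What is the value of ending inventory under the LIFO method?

Ending inventory = $7,350.95

Sale 1 (848) [LIFO — newest first]: 275 @ $19.95 + 329 @ $14.40 + 244 @ $17.05 = $14,384.05
Ending inventory: 260 @ $13.55 + 168 @ $13.55 + 91 @ $17.05 = $7,350.95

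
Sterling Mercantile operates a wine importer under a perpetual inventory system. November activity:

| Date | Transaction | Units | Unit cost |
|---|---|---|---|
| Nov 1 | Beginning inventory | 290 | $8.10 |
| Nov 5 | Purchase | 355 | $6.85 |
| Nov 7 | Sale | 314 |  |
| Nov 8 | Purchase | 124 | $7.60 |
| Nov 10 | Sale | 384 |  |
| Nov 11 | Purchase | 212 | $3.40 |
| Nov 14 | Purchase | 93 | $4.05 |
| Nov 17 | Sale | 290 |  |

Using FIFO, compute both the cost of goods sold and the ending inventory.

COGS = $6,472.30; ending inventory = $348.30

Nov 7, 314 sold [FIFO — oldest first]: 290 @ $8.10 + 24 @ $6.85 = $2,513.40
Nov 10, 384 sold [FIFO — oldest first]: 331 @ $6.85 + 53 @ $7.60 = $2,670.15
Nov 17, 290 sold [FIFO — oldest first]: 71 @ $7.60 + 212 @ $3.40 + 7 @ $4.05 = $1,288.75
Total COGS = $2,513.40 + $2,670.15 + $1,288.75 = $6,472.30
Ending inventory: 86 @ $4.05 = $348.30
Check: goods available $6,820.60 = COGS $6,472.30 + ending $348.30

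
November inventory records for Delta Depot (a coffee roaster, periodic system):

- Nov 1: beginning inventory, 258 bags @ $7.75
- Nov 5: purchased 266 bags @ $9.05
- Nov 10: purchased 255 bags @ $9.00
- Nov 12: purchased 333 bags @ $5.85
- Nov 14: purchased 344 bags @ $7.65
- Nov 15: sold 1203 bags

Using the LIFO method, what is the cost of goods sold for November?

COGS = $9,320.70

Nov 15, 1203 sold [LIFO — newest first]: 344 @ $7.65 + 333 @ $5.85 + 255 @ $9.00 + 266 @ $9.05 + 5 @ $7.75 = $9,320.70
Ending inventory: 253 @ $7.75 = $1,960.75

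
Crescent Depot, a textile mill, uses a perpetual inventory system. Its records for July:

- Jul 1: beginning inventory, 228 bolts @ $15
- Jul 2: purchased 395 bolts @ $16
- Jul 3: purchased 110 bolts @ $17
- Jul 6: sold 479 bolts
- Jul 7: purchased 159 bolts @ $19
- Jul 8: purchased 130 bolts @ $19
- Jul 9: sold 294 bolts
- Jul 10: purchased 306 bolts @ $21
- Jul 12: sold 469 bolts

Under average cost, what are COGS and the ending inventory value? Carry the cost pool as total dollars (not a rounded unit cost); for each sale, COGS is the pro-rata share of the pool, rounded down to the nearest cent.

After Jul 1: 228 on hand, pool $3,420.00 (≈ $15.0000 each)
After Jul 2: 623 on hand, pool $9,740.00 (≈ $15.6340 each)
After Jul 3: 733 on hand, pool $11,610.00 (≈ $15.8390 each)
Jul 6, sell 479: 479/733 × $11,610.00 → $7,586.88
After Jul 7: 413 on hand, pool $7,044.12 (≈ $17.0560 each)
After Jul 8: 543 on hand, pool $9,514.12 (≈ $17.5214 each)
Jul 9, sell 294: 294/543 × $9,514.12 → $5,151.29
After Jul 10: 555 on hand, pool $10,788.83 (≈ $19.4393 each)
Jul 12, sell 469: 469/555 × $10,788.83 → $9,117.04
Total COGS = $7,586.88 + $5,151.29 + $9,117.04 = $21,855.21
Ending inventory (cost pool remaining) = $1,671.79
Check: goods available $23,527.00 = COGS $21,855.21 + ending $1,671.79

COGS = $21,855.21; ending inventory = $1,671.79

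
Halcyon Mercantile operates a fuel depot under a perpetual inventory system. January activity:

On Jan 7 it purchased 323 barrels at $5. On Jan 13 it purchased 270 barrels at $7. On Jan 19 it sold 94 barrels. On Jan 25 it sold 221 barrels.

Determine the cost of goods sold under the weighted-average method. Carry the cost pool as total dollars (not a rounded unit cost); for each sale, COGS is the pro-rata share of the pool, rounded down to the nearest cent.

After Jan 7: 323 on hand, pool $1,615.00 (≈ $5.0000 each)
After Jan 13: 593 on hand, pool $3,505.00 (≈ $5.9106 each)
Jan 19, sell 94: 94/593 × $3,505.00 → $555.59
Jan 25, sell 221: 221/499 × $2,949.41 → $1,306.25
Total COGS = $555.59 + $1,306.25 = $1,861.84
Ending inventory (cost pool remaining) = $1,643.16

COGS = $1,861.84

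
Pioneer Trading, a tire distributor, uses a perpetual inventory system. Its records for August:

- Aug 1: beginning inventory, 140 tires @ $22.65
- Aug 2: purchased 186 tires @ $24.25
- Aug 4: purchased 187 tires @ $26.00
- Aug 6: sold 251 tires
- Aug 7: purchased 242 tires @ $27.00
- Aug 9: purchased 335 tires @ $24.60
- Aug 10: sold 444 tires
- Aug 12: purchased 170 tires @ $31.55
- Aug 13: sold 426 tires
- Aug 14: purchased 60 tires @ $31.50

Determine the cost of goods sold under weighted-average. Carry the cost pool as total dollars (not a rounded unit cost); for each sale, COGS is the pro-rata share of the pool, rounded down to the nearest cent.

After Aug 1: 140 on hand, pool $3,171.00 (≈ $22.6500 each)
After Aug 2: 326 on hand, pool $7,681.50 (≈ $23.5629 each)
After Aug 4: 513 on hand, pool $12,543.50 (≈ $24.4513 each)
Aug 6, sell 251: 251/513 × $12,543.50 → $6,137.26
After Aug 7: 504 on hand, pool $12,940.24 (≈ $25.6751 each)
After Aug 9: 839 on hand, pool $21,181.24 (≈ $25.2458 each)
Aug 10, sell 444: 444/839 × $21,181.24 → $11,209.14
After Aug 12: 565 on hand, pool $15,335.60 (≈ $27.1427 each)
Aug 13, sell 426: 426/565 × $15,335.60 → $11,562.77
After Aug 14: 199 on hand, pool $5,662.83 (≈ $28.4564 each)
Total COGS = $6,137.26 + $11,209.14 + $11,562.77 = $28,909.17
Ending inventory (cost pool remaining) = $5,662.83
Check: goods available $34,572.00 = COGS $28,909.17 + ending $5,662.83

COGS = $28,909.17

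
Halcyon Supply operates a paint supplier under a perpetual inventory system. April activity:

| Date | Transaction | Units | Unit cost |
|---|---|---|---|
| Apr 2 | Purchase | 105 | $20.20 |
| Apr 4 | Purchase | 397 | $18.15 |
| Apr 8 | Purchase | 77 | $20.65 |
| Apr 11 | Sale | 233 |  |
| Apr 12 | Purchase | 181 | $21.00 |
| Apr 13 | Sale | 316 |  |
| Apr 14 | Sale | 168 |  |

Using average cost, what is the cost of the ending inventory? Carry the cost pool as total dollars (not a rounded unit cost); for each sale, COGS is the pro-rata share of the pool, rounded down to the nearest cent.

After Apr 2: 105 on hand, pool $2,121.00 (≈ $20.2000 each)
After Apr 4: 502 on hand, pool $9,326.55 (≈ $18.5788 each)
After Apr 8: 579 on hand, pool $10,916.60 (≈ $18.8542 each)
Apr 11, sell 233: 233/579 × $10,916.60 → $4,393.03
After Apr 12: 527 on hand, pool $10,324.57 (≈ $19.5912 each)
Apr 13, sell 316: 316/527 × $10,324.57 → $6,190.82
Apr 14, sell 168: 168/211 × $4,133.75 → $3,291.32
Total COGS = $4,393.03 + $6,190.82 + $3,291.32 = $13,875.17
Ending inventory (cost pool remaining) = $842.43
Check: goods available $14,717.60 = COGS $13,875.17 + ending $842.43

Ending inventory = $842.43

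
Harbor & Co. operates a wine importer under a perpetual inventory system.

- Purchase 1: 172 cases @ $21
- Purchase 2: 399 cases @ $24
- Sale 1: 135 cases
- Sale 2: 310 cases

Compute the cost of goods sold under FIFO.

Sale 1 (135) [FIFO — oldest first]: 135 @ $21 = $2,835
Sale 2 (310) [FIFO — oldest first]: 37 @ $21 + 273 @ $24 = $7,329
Total COGS = $2,835 + $7,329 = $10,164
Ending inventory: 126 @ $24 = $3,024

COGS = $10,164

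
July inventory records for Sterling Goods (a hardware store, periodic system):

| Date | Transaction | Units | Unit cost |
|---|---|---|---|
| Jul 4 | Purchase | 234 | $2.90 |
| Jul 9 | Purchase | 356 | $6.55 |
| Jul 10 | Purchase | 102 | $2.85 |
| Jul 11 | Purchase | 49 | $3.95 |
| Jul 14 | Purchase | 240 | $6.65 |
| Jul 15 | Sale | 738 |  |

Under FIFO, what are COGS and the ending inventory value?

Jul 15, 738 sold [FIFO — oldest first]: 234 @ $2.90 + 356 @ $6.55 + 102 @ $2.85 + 46 @ $3.95 = $3,482.80
Ending inventory: 3 @ $3.95 + 240 @ $6.65 = $1,607.85

COGS = $3,482.80; ending inventory = $1,607.85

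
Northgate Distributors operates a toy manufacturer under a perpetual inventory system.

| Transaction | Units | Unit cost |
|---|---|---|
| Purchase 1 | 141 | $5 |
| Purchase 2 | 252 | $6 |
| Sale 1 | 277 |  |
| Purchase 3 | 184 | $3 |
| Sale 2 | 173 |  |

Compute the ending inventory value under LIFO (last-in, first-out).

Ending inventory = $613

Sale 1 (277) [LIFO — newest first]: 252 @ $6 + 25 @ $5 = $1,637
Sale 2 (173) [LIFO — newest first]: 173 @ $3 = $519
Total COGS = $1,637 + $519 = $2,156
Ending inventory: 116 @ $5 + 11 @ $3 = $613
Check: goods available $2,769 = COGS $2,156 + ending $613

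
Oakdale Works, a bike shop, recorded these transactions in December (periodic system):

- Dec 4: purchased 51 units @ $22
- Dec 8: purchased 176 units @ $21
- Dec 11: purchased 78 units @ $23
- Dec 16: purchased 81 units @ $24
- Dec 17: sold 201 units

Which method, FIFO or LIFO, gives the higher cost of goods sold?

LIFO

FIFO COGS: 51 @ $22 + 150 @ $21 = $4,272
LIFO COGS: 81 @ $24 + 78 @ $23 + 42 @ $21 = $4,620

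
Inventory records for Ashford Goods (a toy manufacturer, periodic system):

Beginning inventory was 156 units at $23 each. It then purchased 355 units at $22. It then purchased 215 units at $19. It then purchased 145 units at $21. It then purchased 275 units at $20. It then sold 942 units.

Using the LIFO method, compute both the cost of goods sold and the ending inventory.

COGS = $19,384; ending inventory = $4,644

Sale 1 (942) [LIFO — newest first]: 275 @ $20 + 145 @ $21 + 215 @ $19 + 307 @ $22 = $19,384
Ending inventory: 156 @ $23 + 48 @ $22 = $4,644
Check: goods available $24,028 = COGS $19,384 + ending $4,644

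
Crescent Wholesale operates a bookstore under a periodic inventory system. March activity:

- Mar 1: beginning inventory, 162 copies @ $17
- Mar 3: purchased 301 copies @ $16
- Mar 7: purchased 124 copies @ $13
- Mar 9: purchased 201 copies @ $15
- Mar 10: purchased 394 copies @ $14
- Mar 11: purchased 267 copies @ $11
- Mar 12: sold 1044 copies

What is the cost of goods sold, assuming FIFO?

Mar 12, 1044 sold [FIFO — oldest first]: 162 @ $17 + 301 @ $16 + 124 @ $13 + 201 @ $15 + 256 @ $14 = $15,781
Ending inventory: 138 @ $14 + 267 @ $11 = $4,869
Check: goods available $20,650 = COGS $15,781 + ending $4,869

COGS = $15,781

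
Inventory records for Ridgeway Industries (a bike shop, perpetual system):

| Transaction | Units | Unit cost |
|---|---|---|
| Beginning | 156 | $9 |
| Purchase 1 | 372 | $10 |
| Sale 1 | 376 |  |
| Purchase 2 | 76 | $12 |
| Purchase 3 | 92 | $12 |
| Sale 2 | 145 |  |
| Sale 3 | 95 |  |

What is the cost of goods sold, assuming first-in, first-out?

COGS = $6,180

Sale 1 (376) [FIFO — oldest first]: 156 @ $9 + 220 @ $10 = $3,604
Sale 2 (145) [FIFO — oldest first]: 145 @ $10 = $1,450
Sale 3 (95) [FIFO — oldest first]: 7 @ $10 + 76 @ $12 + 12 @ $12 = $1,126
Total COGS = $3,604 + $1,450 + $1,126 = $6,180
Ending inventory: 80 @ $12 = $960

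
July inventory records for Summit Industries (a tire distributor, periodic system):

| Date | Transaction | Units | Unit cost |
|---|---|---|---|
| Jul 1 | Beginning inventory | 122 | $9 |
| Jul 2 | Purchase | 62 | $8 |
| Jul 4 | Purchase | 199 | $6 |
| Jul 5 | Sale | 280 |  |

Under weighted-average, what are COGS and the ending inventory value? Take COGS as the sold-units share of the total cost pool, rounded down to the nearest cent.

COGS = $2,038.22; ending inventory = $749.78

Jul 5, sell 280: 280/383 × $2,788.00 → $2,038.22
Ending inventory (cost pool remaining) = $749.78
Check: goods available $2,788.00 = COGS $2,038.22 + ending $749.78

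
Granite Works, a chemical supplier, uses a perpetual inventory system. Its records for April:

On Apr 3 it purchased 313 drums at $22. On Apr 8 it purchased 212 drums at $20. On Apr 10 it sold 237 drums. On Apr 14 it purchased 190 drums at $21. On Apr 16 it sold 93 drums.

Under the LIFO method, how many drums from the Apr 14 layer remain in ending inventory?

Apr 10, 237 sold [LIFO — newest first]: 212 @ $20 + 25 @ $22 = $4,790
Apr 16, 93 sold [LIFO — newest first]: 93 @ $21 = $1,953
Total COGS = $4,790 + $1,953 = $6,743
Ending inventory: 288 @ $22 + 97 @ $21 = $8,373

97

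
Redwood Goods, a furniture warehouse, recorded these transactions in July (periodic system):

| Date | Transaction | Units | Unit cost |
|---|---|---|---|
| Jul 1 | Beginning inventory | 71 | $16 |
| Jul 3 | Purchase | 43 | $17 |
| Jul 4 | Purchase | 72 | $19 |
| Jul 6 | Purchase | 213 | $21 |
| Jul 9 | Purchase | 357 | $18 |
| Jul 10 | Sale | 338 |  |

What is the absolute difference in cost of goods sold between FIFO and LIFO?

FIFO COGS: 71 @ $16 + 43 @ $17 + 72 @ $19 + 152 @ $21 = $6,427
LIFO COGS: 338 @ $18 = $6,084
Difference = |$6,427 − $6,084| = $343

$343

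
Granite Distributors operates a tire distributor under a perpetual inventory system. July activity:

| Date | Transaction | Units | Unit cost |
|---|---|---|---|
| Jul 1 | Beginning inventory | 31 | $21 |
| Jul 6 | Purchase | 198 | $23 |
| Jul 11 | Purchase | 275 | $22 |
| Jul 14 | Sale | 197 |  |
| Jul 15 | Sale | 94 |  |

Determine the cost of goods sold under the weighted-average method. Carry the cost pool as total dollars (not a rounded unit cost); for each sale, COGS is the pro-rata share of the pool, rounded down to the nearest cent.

After Jul 1: 31 on hand, pool $651.00 (≈ $21.0000 each)
After Jul 6: 229 on hand, pool $5,205.00 (≈ $22.7293 each)
After Jul 11: 504 on hand, pool $11,255.00 (≈ $22.3313 each)
Jul 14, sell 197: 197/504 × $11,255.00 → $4,399.27
Jul 15, sell 94: 94/307 × $6,855.73 → $2,099.14
Total COGS = $4,399.27 + $2,099.14 = $6,498.41
Ending inventory (cost pool remaining) = $4,756.59
Check: goods available $11,255.00 = COGS $6,498.41 + ending $4,756.59

COGS = $6,498.41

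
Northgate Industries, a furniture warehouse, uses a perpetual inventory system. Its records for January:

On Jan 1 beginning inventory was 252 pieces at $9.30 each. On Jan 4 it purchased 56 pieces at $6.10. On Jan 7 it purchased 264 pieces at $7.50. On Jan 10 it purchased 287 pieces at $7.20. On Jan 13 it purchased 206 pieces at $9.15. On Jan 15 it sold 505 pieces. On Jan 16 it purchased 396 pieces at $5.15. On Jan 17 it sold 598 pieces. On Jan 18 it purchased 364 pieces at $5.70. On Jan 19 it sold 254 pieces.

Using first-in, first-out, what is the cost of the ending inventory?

Ending inventory = $2,610.40

Jan 15, 505 sold [FIFO — oldest first]: 252 @ $9.30 + 56 @ $6.10 + 197 @ $7.50 = $4,162.70
Jan 17, 598 sold [FIFO — oldest first]: 67 @ $7.50 + 287 @ $7.20 + 206 @ $9.15 + 38 @ $5.15 = $4,649.50
Jan 19, 254 sold [FIFO — oldest first]: 254 @ $5.15 = $1,308.10
Total COGS = $4,162.70 + $4,649.50 + $1,308.10 = $10,120.30
Ending inventory: 104 @ $5.15 + 364 @ $5.70 = $2,610.40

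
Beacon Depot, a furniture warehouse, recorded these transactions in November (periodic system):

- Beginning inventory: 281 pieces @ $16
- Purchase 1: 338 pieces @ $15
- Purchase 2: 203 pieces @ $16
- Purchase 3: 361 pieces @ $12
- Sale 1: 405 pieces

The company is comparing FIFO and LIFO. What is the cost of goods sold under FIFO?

COGS = $6,356

FIFO COGS: 281 @ $16 + 124 @ $15 = $6,356
LIFO COGS: 361 @ $12 + 44 @ $16 = $5,036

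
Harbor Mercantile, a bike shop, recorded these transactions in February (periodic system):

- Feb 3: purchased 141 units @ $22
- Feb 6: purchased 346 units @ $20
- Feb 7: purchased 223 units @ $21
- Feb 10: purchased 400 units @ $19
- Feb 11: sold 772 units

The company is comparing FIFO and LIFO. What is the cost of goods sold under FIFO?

COGS = $15,883

FIFO COGS: 141 @ $22 + 346 @ $20 + 223 @ $21 + 62 @ $19 = $15,883
LIFO COGS: 400 @ $19 + 223 @ $21 + 149 @ $20 = $15,263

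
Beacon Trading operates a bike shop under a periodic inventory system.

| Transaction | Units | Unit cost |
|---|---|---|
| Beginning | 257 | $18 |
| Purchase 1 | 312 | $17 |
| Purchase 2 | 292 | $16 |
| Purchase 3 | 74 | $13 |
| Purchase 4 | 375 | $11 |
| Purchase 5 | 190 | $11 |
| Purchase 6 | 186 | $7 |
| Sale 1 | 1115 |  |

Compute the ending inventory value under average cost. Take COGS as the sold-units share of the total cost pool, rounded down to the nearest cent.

Sale 1, sell 1115: 1115/1686 × $23,081.00 → $15,264.12
Ending inventory (cost pool remaining) = $7,816.88

Ending inventory = $7,816.88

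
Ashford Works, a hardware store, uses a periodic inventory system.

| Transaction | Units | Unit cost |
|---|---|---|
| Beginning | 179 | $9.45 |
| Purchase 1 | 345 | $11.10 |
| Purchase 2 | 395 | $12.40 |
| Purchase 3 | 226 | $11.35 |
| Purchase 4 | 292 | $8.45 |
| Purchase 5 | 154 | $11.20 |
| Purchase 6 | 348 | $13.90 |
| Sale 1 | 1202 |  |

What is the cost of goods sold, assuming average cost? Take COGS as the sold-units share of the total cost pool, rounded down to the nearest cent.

COGS = $13,646.35

Sale 1, sell 1202: 1202/1939 × $22,013.55 → $13,646.35
Ending inventory (cost pool remaining) = $8,367.20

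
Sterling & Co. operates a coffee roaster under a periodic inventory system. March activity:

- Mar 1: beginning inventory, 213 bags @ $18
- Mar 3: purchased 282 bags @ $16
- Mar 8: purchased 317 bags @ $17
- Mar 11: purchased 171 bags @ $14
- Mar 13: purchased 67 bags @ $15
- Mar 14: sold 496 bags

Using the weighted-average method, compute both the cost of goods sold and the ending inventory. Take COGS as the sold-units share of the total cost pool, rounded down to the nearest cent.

Mar 14, sell 496: 496/1050 × $17,134.00 → $8,093.77
Ending inventory (cost pool remaining) = $9,040.23

COGS = $8,093.77; ending inventory = $9,040.23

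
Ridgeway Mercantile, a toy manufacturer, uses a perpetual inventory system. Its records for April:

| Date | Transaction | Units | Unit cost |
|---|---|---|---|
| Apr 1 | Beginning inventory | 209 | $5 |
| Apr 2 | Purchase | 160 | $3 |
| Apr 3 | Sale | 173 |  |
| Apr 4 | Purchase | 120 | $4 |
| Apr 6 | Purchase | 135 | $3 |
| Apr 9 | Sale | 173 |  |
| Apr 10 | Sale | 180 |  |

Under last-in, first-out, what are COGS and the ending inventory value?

Apr 3, 173 sold [LIFO — newest first]: 160 @ $3 + 13 @ $5 = $545
Apr 9, 173 sold [LIFO — newest first]: 135 @ $3 + 38 @ $4 = $557
Apr 10, 180 sold [LIFO — newest first]: 82 @ $4 + 98 @ $5 = $818
Total COGS = $545 + $557 + $818 = $1,920
Ending inventory: 98 @ $5 = $490
Check: goods available $2,410 = COGS $1,920 + ending $490

COGS = $1,920; ending inventory = $490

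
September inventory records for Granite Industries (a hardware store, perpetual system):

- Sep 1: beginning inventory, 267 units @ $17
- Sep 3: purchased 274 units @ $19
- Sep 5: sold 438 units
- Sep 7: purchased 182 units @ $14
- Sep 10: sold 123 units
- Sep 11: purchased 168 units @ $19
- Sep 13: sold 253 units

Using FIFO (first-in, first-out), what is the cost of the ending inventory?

Sep 5, 438 sold [FIFO — oldest first]: 267 @ $17 + 171 @ $19 = $7,788
Sep 10, 123 sold [FIFO — oldest first]: 103 @ $19 + 20 @ $14 = $2,237
Sep 13, 253 sold [FIFO — oldest first]: 162 @ $14 + 91 @ $19 = $3,997
Total COGS = $7,788 + $2,237 + $3,997 = $14,022
Ending inventory: 77 @ $19 = $1,463
Check: goods available $15,485 = COGS $14,022 + ending $1,463

Ending inventory = $1,463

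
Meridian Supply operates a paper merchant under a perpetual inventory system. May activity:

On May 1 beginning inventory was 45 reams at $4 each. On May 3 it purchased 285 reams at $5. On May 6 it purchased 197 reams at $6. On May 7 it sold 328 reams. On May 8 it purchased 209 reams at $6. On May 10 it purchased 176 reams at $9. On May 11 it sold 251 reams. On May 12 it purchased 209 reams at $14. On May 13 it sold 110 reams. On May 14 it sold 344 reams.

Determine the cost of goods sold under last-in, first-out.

May 7, 328 sold [LIFO — newest first]: 197 @ $6 + 131 @ $5 = $1,837
May 11, 251 sold [LIFO — newest first]: 176 @ $9 + 75 @ $6 = $2,034
May 13, 110 sold [LIFO — newest first]: 110 @ $14 = $1,540
May 14, 344 sold [LIFO — newest first]: 99 @ $14 + 134 @ $6 + 111 @ $5 = $2,745
Total COGS = $1,837 + $2,034 + $1,540 + $2,745 = $8,156
Ending inventory: 45 @ $4 + 43 @ $5 = $395

COGS = $8,156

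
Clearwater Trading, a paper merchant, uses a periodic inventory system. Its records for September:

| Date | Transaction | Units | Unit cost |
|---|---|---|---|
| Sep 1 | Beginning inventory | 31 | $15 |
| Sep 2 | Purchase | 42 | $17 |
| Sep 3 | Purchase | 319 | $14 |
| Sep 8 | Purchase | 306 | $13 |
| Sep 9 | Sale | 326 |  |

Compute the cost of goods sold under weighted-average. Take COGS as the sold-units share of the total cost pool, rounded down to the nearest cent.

Sep 9, sell 326: 326/698 × $9,623.00 → $4,494.40
Ending inventory (cost pool remaining) = $5,128.60
Check: goods available $9,623.00 = COGS $4,494.40 + ending $5,128.60

COGS = $4,494.40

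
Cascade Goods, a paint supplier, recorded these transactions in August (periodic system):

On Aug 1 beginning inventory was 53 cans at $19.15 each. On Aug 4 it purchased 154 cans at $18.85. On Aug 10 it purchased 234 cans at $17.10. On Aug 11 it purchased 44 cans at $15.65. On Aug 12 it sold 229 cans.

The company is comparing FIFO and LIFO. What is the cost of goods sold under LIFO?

COGS = $3,852.10

FIFO COGS: 53 @ $19.15 + 154 @ $18.85 + 22 @ $17.10 = $4,294.05
LIFO COGS: 44 @ $15.65 + 185 @ $17.10 = $3,852.10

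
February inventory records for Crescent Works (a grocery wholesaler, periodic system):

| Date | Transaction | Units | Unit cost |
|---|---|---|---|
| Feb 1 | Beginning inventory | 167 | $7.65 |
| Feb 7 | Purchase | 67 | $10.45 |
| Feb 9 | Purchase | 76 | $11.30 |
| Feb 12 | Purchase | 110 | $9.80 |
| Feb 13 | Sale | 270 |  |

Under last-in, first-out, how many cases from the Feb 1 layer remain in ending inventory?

150

Feb 13, 270 sold [LIFO — newest first]: 110 @ $9.80 + 76 @ $11.30 + 67 @ $10.45 + 17 @ $7.65 = $2,767.00
Ending inventory: 150 @ $7.65 = $1,147.50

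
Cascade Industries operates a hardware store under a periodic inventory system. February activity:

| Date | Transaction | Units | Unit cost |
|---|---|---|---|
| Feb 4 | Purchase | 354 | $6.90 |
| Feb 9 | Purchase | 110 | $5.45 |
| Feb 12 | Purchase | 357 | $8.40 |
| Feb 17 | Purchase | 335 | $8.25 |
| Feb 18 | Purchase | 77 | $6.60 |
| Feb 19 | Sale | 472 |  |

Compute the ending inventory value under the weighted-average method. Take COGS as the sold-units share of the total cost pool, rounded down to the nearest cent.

Ending inventory = $5,747.84

Feb 19, sell 472: 472/1233 × $9,312.85 → $3,565.01
Ending inventory (cost pool remaining) = $5,747.84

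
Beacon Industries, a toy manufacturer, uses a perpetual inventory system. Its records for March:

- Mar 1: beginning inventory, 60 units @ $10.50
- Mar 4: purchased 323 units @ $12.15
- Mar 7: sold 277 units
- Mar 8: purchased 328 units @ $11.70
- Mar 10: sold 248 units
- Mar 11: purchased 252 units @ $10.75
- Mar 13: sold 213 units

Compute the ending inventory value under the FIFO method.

Mar 7, 277 sold [FIFO — oldest first]: 60 @ $10.50 + 217 @ $12.15 = $3,266.55
Mar 10, 248 sold [FIFO — oldest first]: 106 @ $12.15 + 142 @ $11.70 = $2,949.30
Mar 13, 213 sold [FIFO — oldest first]: 186 @ $11.70 + 27 @ $10.75 = $2,466.45
Total COGS = $3,266.55 + $2,949.30 + $2,466.45 = $8,682.30
Ending inventory: 225 @ $10.75 = $2,418.75

Ending inventory = $2,418.75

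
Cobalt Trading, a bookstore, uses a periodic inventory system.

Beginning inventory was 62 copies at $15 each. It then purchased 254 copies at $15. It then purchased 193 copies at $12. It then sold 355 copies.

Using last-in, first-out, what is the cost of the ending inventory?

Ending inventory = $2,310

Sale 1 (355) [LIFO — newest first]: 193 @ $12 + 162 @ $15 = $4,746
Ending inventory: 62 @ $15 + 92 @ $15 = $2,310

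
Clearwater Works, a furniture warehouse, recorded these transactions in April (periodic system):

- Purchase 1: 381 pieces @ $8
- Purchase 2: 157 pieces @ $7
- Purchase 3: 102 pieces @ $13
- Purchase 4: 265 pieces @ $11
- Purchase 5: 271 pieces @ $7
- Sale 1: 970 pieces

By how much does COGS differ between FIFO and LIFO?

$206

FIFO COGS: 381 @ $8 + 157 @ $7 + 102 @ $13 + 265 @ $11 + 65 @ $7 = $8,843
LIFO COGS: 271 @ $7 + 265 @ $11 + 102 @ $13 + 157 @ $7 + 175 @ $8 = $8,637
Difference = |$8,843 − $8,637| = $206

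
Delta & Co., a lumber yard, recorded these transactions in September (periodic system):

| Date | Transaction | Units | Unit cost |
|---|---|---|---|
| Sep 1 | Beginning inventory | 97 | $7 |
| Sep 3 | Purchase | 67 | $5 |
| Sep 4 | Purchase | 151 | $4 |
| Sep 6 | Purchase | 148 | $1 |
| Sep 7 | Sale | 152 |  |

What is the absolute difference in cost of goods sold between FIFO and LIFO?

FIFO COGS: 97 @ $7 + 55 @ $5 = $954
LIFO COGS: 148 @ $1 + 4 @ $4 = $164
Difference = |$954 − $164| = $790

$790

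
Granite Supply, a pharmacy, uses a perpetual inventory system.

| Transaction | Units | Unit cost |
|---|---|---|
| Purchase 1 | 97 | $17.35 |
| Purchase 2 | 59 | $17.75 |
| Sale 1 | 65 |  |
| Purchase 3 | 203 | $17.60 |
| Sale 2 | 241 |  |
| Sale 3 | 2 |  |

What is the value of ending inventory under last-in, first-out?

Sale 1 (65) [LIFO — newest first]: 59 @ $17.75 + 6 @ $17.35 = $1,151.35
Sale 2 (241) [LIFO — newest first]: 203 @ $17.60 + 38 @ $17.35 = $4,232.10
Sale 3 (2) [LIFO — newest first]: 2 @ $17.35 = $34.70
Total COGS = $1,151.35 + $4,232.10 + $34.70 = $5,418.15
Ending inventory: 51 @ $17.35 = $884.85
Check: goods available $6,303.00 = COGS $5,418.15 + ending $884.85

Ending inventory = $884.85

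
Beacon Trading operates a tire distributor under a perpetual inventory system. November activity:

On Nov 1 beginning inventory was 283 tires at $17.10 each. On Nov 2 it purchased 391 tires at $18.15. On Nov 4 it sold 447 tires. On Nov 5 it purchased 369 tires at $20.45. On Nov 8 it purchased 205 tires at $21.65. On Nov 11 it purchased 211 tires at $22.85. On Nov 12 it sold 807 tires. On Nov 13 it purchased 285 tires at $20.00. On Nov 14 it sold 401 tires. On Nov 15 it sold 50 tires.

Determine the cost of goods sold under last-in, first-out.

Nov 4, 447 sold [LIFO — newest first]: 391 @ $18.15 + 56 @ $17.10 = $8,054.25
Nov 12, 807 sold [LIFO — newest first]: 211 @ $22.85 + 205 @ $21.65 + 369 @ $20.45 + 22 @ $17.10 = $17,181.85
Nov 14, 401 sold [LIFO — newest first]: 285 @ $20.00 + 116 @ $17.10 = $7,683.60
Nov 15, 50 sold [LIFO — newest first]: 50 @ $17.10 = $855.00
Total COGS = $8,054.25 + $17,181.85 + $7,683.60 + $855.00 = $33,774.70
Ending inventory: 39 @ $17.10 = $666.90

COGS = $33,774.70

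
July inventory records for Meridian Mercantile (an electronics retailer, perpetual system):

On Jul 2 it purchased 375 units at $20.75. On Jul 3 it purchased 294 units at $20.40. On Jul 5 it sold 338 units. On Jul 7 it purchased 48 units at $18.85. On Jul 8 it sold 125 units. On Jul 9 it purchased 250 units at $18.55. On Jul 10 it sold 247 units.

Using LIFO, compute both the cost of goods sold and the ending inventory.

Jul 5, 338 sold [LIFO — newest first]: 294 @ $20.40 + 44 @ $20.75 = $6,910.60
Jul 8, 125 sold [LIFO — newest first]: 48 @ $18.85 + 77 @ $20.75 = $2,502.55
Jul 10, 247 sold [LIFO — newest first]: 247 @ $18.55 = $4,581.85
Total COGS = $6,910.60 + $2,502.55 + $4,581.85 = $13,995.00
Ending inventory: 254 @ $20.75 + 3 @ $18.55 = $5,326.15
Check: goods available $19,321.15 = COGS $13,995.00 + ending $5,326.15

COGS = $13,995.00; ending inventory = $5,326.15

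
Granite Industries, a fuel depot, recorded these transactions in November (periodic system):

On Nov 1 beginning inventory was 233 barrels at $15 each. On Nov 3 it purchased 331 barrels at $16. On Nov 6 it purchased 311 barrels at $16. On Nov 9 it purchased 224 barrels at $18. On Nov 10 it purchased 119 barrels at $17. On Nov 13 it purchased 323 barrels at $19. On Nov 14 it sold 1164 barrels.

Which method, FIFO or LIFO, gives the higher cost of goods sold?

LIFO

FIFO COGS: 233 @ $15 + 331 @ $16 + 311 @ $16 + 224 @ $18 + 65 @ $17 = $18,904
LIFO COGS: 323 @ $19 + 119 @ $17 + 224 @ $18 + 311 @ $16 + 187 @ $16 = $20,160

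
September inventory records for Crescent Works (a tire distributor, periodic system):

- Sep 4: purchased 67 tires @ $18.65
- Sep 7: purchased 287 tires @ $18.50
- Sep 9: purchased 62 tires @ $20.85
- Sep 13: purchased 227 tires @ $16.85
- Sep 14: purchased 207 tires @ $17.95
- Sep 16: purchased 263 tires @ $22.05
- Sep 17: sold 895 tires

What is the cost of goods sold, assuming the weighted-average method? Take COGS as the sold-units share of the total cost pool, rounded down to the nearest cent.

Sep 17, sell 895: 895/1113 × $21,191.50 → $17,040.78
Ending inventory (cost pool remaining) = $4,150.72
Check: goods available $21,191.50 = COGS $17,040.78 + ending $4,150.72

COGS = $17,040.78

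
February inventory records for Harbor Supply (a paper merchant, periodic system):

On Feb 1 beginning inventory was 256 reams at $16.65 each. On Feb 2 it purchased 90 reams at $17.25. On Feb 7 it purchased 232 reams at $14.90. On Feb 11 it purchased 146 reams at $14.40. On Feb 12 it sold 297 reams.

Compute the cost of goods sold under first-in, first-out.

Feb 12, 297 sold [FIFO — oldest first]: 256 @ $16.65 + 41 @ $17.25 = $4,969.65
Ending inventory: 49 @ $17.25 + 232 @ $14.90 + 146 @ $14.40 = $6,404.45
Check: goods available $11,374.10 = COGS $4,969.65 + ending $6,404.45

COGS = $4,969.65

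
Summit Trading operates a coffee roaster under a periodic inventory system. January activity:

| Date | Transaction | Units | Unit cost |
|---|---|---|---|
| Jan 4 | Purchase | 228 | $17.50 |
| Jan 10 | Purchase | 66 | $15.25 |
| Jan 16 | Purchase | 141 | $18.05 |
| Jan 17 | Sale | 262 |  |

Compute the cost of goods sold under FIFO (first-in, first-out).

Jan 17, 262 sold [FIFO — oldest first]: 228 @ $17.50 + 34 @ $15.25 = $4,508.50
Ending inventory: 32 @ $15.25 + 141 @ $18.05 = $3,033.05
Check: goods available $7,541.55 = COGS $4,508.50 + ending $3,033.05

COGS = $4,508.50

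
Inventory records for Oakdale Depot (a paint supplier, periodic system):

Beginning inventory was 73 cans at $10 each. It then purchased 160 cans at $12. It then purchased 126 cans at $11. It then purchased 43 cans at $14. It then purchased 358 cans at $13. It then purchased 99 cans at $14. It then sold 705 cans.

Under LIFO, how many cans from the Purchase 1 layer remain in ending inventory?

Sale 1 (705) [LIFO — newest first]: 99 @ $14 + 358 @ $13 + 43 @ $14 + 126 @ $11 + 79 @ $12 = $8,976
Ending inventory: 73 @ $10 + 81 @ $12 = $1,702

81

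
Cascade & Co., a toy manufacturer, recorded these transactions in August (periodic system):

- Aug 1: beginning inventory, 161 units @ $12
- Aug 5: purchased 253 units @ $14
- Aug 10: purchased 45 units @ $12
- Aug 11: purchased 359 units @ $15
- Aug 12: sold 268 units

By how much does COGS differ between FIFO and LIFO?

FIFO COGS: 161 @ $12 + 107 @ $14 = $3,430
LIFO COGS: 268 @ $15 = $4,020
Difference = |$3,430 − $4,020| = $590

$590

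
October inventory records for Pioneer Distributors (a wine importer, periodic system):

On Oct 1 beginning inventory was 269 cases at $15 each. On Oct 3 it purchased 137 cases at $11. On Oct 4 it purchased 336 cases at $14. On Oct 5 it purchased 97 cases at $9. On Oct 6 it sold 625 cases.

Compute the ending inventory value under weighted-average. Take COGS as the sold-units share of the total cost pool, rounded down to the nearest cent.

Ending inventory = $2,836.08

Oct 6, sell 625: 625/839 × $11,119.00 → $8,282.92
Ending inventory (cost pool remaining) = $2,836.08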